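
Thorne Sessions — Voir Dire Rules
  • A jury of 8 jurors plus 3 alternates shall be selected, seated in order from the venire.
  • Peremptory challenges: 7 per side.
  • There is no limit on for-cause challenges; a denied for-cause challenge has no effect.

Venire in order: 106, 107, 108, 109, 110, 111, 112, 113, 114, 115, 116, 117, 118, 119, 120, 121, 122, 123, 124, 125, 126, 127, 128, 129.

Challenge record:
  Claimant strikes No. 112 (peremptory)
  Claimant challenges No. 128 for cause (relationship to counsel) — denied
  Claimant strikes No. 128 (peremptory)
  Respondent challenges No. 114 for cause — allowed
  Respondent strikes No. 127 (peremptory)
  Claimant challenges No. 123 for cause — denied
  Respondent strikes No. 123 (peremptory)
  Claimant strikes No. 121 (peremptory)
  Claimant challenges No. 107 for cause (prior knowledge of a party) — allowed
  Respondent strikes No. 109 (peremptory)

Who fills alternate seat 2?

Removed: #107, #109, #112, #114, #121, #123, #127, #128.
Seating in order: seats 1–8 → #106, #108, #110, #111, #113, #115, #116, #117; alternates → #118, #119, #120.
So alternate 2 is #119.

119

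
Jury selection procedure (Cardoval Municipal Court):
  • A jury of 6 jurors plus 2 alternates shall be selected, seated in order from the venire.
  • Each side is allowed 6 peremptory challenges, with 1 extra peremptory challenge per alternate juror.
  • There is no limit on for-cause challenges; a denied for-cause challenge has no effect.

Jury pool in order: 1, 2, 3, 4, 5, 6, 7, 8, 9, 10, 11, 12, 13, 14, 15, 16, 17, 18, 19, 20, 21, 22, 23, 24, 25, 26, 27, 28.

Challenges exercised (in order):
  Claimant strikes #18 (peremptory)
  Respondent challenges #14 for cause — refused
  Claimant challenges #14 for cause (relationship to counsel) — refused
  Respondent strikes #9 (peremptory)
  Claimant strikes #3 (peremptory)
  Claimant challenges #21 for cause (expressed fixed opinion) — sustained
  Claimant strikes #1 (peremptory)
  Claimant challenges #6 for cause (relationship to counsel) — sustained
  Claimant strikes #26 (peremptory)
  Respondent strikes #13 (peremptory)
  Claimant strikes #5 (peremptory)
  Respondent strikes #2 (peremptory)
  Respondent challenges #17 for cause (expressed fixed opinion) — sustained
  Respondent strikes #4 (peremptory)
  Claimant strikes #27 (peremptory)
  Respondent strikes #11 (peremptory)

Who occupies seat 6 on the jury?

15

Removed: #1, #2, #3, #4, #5, #6, #9, #11, #13, #17, #18, #21, #26, #27. (#14 stays — for-cause denied.)
Seating in order: seats 1–6 → #7, #8, #10, #12, #14, #15; alternates → #16, #19.
So seat 6 is #15.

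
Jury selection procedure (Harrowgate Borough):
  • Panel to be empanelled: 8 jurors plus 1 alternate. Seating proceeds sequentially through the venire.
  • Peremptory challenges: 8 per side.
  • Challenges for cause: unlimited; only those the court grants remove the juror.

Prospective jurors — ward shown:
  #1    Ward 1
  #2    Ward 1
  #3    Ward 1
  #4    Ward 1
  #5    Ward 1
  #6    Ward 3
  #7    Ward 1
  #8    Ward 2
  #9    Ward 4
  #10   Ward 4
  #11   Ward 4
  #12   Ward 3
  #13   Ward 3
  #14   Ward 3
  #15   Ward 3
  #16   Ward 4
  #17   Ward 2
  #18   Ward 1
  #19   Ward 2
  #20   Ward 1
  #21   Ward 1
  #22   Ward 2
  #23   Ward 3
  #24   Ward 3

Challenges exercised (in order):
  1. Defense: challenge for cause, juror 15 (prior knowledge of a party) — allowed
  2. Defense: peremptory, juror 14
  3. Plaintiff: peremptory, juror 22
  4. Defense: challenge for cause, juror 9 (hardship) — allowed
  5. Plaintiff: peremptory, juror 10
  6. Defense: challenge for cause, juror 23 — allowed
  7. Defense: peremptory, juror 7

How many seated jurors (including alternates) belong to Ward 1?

5

Removed: #7, #9, #10, #14, #15, #22, #23.
Seated (9 incl. alternates): #1, #2, #3, #4, #5, #6, #8, #11, #12.
Of those, in Ward 1: #1, #2, #3, #4, #5 → 5.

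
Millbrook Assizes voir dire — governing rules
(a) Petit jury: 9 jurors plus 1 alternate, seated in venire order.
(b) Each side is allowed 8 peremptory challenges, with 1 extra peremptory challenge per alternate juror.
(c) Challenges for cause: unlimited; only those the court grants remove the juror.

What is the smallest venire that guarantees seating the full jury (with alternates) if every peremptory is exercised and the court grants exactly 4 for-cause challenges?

Seats to fill: 9 + 1 alternates = 10.
Peremptories: 8 + 1×1 = 9 per side × 2 sides = 18.
For-cause removals: 4.
Minimum venire: 10 + 18 + 4 = 32.

32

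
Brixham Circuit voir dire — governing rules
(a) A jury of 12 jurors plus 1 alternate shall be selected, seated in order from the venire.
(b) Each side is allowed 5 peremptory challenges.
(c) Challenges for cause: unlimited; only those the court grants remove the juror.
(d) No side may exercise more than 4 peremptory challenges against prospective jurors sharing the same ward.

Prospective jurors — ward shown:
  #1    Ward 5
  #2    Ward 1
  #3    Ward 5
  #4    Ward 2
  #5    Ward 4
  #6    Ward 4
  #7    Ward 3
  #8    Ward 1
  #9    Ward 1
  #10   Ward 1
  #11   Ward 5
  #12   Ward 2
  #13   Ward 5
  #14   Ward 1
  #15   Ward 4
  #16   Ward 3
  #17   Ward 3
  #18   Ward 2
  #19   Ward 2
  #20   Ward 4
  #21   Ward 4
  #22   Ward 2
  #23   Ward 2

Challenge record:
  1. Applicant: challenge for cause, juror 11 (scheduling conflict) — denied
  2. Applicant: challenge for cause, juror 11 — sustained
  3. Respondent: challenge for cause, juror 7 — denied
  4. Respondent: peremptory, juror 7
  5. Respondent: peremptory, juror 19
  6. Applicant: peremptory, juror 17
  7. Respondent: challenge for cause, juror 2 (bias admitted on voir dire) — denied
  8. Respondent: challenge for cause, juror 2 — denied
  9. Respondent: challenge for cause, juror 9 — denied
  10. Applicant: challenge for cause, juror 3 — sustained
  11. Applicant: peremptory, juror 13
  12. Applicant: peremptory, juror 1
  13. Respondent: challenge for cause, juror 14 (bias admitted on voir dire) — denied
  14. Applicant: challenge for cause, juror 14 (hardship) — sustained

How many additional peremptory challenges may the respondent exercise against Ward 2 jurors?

3

Respondent peremptories so far: #7, #19 — 2 of 5 used, 3 left overall.
Against Ward 2: #19 — 1 used; per-ward cap 4 leaves 3.
Binding limit: min(3, 3) = 3.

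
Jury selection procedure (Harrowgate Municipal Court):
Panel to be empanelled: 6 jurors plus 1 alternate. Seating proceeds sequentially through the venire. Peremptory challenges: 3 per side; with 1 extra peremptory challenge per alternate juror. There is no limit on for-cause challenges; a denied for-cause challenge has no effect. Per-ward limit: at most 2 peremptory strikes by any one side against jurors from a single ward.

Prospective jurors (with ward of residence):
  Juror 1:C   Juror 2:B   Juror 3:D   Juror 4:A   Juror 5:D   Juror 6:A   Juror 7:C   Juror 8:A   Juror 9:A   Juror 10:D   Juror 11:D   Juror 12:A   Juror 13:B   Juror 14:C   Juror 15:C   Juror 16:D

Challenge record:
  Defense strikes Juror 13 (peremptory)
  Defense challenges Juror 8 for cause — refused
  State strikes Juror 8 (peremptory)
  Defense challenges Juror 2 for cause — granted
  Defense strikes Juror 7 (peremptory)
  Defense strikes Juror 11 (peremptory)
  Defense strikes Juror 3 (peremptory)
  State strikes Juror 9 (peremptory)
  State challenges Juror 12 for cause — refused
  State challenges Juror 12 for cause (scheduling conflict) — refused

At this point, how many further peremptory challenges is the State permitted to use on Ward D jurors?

2

State peremptories so far: #8, #9 — 2 of 4 used, 2 left overall.
Against Ward D: none yet — per-ward cap 2 leaves 2.
Binding limit: min(2, 2) = 2.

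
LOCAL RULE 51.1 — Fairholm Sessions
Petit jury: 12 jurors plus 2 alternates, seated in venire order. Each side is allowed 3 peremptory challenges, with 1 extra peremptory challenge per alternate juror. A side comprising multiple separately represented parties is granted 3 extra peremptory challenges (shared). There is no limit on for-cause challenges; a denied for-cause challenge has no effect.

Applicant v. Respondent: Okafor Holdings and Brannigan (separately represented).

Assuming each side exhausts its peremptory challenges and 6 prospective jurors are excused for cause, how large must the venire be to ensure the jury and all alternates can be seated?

Seats to fill: 12 + 2 alternates = 14.
Peremptories — Applicant: 3 + 1×2 = 5; Respondent: 3 + 1×2 + 3 = 8; total 13.
For-cause removals: 6.
Minimum venire: 14 + 13 + 6 = 33.

33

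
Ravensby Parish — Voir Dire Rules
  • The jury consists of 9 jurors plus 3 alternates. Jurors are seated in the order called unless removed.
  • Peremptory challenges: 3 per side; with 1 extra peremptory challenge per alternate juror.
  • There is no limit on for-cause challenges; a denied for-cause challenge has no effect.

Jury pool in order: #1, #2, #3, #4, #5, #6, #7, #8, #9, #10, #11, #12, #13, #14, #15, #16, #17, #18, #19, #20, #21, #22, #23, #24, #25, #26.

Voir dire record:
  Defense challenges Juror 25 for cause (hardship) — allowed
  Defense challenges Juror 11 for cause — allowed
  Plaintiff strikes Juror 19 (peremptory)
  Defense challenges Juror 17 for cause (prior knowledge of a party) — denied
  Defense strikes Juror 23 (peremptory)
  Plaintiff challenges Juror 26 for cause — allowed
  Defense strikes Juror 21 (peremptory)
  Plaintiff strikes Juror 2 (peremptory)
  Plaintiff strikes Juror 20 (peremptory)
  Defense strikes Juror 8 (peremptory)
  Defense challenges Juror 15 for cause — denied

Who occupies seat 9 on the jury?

Removed: #2, #8, #11, #19, #20, #21, #23, #25, #26. (#15, #17 stay — for-cause denied.)
Seating in order: seats 1–9 → #1, #3, #4, #5, #6, #7, #9, #10, #12; alternates → #13, #14, #15.
So seat 9 is #12.

12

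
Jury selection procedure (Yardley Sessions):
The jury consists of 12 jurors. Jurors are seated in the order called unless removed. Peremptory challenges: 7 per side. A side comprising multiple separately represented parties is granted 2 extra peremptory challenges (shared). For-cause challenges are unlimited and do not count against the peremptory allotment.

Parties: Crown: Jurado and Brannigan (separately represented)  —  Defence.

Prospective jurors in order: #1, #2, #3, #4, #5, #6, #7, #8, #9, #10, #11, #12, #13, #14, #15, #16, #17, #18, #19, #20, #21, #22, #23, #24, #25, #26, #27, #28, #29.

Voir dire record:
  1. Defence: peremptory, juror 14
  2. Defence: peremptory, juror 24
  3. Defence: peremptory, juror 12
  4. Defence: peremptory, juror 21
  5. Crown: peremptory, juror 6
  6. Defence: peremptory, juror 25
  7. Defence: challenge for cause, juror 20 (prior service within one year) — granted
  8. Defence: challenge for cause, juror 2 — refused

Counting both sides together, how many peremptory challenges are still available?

Crown allotment: 7 base + 2 multi-party = 9. Defence allotment: 7.
Crown peremptories used: #6 — 1.
Defence peremptories used: #14, #24, #12, #21, #25 — 5 (for-cause on #20, #2 don't count).
Remaining: (9 − 1) + (7 − 5) = 10.

10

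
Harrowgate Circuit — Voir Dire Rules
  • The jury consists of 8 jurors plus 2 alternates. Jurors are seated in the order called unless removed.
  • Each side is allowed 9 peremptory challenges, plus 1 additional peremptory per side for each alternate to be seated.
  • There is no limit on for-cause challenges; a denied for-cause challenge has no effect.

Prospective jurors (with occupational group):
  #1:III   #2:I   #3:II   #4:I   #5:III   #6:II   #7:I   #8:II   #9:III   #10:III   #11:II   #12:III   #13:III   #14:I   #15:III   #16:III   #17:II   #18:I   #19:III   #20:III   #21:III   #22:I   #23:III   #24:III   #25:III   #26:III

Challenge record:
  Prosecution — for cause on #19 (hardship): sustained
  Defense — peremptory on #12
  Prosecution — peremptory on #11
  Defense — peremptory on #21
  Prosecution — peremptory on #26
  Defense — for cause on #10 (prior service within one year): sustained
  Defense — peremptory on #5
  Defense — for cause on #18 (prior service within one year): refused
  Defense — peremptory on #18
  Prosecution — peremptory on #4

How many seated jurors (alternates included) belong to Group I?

3

Removed: #4, #5, #10, #11, #12, #18, #19, #21, #26.
Seated (10 incl. alternates): #1, #2, #3, #6, #7, #8, #9, #13, #14, #15.
Of those, in Group I: #2, #7, #14 → 3.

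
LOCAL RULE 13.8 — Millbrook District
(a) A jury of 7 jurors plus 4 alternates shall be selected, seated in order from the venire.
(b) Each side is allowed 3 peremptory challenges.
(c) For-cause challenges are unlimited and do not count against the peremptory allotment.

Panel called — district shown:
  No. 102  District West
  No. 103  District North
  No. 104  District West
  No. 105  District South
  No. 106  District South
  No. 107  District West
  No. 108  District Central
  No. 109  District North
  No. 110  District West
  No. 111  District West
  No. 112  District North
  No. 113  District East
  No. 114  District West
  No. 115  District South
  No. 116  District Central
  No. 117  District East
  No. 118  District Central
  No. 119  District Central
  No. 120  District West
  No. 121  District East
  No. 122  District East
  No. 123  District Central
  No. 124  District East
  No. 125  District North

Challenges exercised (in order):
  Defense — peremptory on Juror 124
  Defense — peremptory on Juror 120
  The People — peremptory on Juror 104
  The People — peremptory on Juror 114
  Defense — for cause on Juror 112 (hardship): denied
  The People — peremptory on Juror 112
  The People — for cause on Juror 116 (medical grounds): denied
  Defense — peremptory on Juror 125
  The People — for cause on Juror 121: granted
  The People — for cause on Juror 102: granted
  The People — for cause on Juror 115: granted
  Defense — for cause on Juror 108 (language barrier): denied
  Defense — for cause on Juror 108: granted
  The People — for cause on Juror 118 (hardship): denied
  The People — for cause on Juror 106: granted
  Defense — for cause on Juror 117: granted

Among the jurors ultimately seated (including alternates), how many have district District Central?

3

Removed: #102, #104, #106, #108, #112, #114, #115, #117, #120, #121, #124, #125.
Seated (11 incl. alternates): #103, #105, #107, #109, #110, #111, #113, #116, #118, #119, #122.
Of those, in District Central: #116, #118, #119 → 3.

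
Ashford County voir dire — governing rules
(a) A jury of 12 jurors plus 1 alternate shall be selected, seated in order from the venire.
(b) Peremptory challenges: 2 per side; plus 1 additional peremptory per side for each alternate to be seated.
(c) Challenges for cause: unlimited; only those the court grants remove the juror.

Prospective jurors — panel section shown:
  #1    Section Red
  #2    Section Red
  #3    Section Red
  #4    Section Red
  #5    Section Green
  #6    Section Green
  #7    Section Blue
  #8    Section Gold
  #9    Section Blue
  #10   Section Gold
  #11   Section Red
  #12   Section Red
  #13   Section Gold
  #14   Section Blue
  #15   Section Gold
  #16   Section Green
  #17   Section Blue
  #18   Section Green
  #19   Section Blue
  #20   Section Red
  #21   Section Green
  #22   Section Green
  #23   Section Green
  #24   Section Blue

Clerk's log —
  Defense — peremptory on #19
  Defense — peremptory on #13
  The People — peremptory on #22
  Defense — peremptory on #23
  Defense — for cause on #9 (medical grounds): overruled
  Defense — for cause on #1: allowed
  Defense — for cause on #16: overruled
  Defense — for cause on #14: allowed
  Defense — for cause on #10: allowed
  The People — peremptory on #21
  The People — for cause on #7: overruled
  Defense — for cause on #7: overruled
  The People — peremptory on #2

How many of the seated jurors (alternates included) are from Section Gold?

Removed: #1, #2, #10, #13, #14, #19, #21, #22, #23.
Seated (13 incl. alternates): #3, #4, #5, #6, #7, #8, #9, #11, #12, #15, #16, #17, #18.
Of those, in Section Gold: #8, #15 → 2.

2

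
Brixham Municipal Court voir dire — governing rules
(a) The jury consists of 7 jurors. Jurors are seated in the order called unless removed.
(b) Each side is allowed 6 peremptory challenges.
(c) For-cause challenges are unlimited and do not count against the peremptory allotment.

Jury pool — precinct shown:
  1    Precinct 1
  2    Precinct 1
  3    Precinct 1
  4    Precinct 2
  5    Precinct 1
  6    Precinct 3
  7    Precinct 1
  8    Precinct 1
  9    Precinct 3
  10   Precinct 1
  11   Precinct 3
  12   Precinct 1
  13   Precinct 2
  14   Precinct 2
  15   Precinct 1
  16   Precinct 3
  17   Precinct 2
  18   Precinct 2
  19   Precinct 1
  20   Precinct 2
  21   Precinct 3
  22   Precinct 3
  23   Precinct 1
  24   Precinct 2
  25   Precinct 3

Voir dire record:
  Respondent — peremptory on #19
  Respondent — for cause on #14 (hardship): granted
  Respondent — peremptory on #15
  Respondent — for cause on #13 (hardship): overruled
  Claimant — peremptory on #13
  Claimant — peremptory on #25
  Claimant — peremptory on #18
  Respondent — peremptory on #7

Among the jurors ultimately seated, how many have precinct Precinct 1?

5

Removed: #7, #13, #14, #15, #18, #19, #25.
Seated jurors 1–7: #1, #2, #3, #4, #5, #6, #8.
Of those, in Precinct 1: #1, #2, #3, #5, #8 → 5.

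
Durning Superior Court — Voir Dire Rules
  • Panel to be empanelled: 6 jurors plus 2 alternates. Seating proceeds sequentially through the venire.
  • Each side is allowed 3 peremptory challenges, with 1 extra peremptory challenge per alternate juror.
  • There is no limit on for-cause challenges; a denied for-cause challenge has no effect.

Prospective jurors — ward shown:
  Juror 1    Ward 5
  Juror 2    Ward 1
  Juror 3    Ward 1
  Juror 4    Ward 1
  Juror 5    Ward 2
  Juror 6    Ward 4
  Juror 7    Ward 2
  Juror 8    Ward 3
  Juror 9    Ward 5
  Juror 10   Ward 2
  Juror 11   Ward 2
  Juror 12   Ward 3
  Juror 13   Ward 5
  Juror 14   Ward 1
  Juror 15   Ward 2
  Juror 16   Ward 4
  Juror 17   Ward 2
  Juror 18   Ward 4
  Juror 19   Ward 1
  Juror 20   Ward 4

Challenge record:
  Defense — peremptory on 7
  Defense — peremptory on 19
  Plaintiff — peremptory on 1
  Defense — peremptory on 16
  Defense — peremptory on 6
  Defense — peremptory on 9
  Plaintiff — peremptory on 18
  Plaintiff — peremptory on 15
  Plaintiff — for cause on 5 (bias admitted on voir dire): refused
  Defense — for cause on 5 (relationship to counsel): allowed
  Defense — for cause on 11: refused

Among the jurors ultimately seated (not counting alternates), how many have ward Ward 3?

Removed: #1, #5, #6, #7, #9, #15, #16, #18, #19.
Seated jurors 1–6: #2, #3, #4, #8, #10, #11 (alternates #12, #13 not counted).
Of those, in Ward 3: #8 → 1.

1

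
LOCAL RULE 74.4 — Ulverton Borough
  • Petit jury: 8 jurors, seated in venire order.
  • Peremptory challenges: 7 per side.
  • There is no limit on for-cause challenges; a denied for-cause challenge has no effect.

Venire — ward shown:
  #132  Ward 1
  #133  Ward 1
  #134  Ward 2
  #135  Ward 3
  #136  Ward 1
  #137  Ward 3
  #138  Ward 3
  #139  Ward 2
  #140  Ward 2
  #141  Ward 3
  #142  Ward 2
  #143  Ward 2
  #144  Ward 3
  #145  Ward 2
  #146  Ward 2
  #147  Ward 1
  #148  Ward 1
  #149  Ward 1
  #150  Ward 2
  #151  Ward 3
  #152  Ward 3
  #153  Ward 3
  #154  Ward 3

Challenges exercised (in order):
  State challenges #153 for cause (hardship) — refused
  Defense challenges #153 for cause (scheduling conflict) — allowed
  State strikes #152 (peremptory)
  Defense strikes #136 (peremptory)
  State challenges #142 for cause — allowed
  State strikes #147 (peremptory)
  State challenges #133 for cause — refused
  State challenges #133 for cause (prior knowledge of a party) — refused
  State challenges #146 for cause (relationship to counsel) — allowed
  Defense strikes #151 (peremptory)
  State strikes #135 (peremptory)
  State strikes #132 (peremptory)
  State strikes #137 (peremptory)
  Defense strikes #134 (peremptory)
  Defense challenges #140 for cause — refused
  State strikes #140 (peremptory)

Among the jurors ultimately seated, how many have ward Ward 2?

Removed: #132, #134, #135, #136, #137, #140, #142, #146, #147, #151, #152, #153.
Seated jurors 1–8: #133, #138, #139, #141, #143, #144, #145, #148.
Of those, in Ward 2: #139, #143, #145 → 3.

3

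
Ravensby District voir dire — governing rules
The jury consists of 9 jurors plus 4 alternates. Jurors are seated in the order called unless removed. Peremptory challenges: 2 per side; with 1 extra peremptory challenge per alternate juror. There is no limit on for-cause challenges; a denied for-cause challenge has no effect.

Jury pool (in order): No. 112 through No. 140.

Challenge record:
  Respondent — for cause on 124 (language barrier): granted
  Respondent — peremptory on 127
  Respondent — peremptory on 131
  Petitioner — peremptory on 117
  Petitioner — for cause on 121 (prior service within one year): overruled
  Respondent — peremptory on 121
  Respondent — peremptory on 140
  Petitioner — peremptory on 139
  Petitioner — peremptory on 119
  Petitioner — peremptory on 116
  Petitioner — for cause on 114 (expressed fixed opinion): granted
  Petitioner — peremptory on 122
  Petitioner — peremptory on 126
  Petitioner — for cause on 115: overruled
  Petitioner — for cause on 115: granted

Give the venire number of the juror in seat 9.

130

Removed: #114, #115, #116, #117, #119, #121, #122, #124, #126, #127, #131, #139, #140.
Seating in order: seats 1–9 → #112, #113, #118, #120, #123, #125, #128, #129, #130; alternates → #132, #133, #134, #135.
So seat 9 is #130.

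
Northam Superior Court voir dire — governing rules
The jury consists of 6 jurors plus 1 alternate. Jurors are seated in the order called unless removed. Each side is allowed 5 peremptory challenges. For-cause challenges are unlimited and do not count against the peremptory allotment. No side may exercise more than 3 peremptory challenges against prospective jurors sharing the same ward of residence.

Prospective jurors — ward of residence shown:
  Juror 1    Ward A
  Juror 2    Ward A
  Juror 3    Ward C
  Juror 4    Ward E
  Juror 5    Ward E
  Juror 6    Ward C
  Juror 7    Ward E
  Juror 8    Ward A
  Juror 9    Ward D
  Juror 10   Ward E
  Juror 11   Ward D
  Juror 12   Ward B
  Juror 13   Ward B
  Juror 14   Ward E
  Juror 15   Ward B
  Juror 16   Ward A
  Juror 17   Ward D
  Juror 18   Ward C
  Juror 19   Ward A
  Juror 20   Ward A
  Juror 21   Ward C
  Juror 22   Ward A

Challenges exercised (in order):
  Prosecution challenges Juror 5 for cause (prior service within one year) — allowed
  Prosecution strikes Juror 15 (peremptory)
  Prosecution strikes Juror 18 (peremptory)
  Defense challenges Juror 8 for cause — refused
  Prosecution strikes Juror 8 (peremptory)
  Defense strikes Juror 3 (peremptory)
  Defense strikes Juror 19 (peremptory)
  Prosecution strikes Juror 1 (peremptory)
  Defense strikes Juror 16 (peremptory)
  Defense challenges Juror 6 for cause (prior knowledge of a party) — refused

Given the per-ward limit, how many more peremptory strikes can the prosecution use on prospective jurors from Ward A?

Prosecution peremptories so far: #15, #18, #8, #1 — 4 of 5 used, 1 left overall.
Against Ward A: #8, #1 — 2 used; per-ward cap 3 leaves 1.
Binding limit: min(1, 1) = 1.

1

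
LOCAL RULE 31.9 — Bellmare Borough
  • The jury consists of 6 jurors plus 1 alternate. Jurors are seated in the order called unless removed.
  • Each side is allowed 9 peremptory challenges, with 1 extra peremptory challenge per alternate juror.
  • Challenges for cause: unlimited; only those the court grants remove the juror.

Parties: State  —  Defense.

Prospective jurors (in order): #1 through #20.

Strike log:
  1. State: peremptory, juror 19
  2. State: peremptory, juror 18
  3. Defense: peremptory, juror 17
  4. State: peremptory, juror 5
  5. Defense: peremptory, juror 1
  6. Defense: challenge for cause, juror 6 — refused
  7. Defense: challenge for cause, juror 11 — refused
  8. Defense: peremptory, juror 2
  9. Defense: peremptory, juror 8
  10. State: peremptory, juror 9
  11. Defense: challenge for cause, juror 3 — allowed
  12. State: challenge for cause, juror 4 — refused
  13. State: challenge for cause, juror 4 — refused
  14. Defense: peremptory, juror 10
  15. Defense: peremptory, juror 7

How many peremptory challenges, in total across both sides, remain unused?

10

State allotment: 9 base + 1 × 1 alternate = 10. Defense allotment: 9 base + 1 × 1 alternate = 10.
State peremptories used: #19, #18, #5, #9 — 4 (for-cause on #4, #4 don't count).
Defense peremptories used: #17, #1, #2, #8, #10, #7 — 6 (for-cause on #6, #11, #3 don't count).
Remaining: (10 − 4) + (10 − 6) = 10.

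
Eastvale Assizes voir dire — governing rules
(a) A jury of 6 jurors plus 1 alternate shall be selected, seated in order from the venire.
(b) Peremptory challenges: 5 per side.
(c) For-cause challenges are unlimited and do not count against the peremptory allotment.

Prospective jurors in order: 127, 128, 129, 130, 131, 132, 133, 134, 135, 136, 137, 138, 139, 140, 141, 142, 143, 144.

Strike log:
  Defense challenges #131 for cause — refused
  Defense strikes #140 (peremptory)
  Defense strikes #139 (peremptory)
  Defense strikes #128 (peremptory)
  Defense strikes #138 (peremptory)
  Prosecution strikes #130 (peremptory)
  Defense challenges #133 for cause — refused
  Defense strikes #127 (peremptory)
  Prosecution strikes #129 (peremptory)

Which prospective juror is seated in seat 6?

136

Removed: #127, #128, #129, #130, #138, #139, #140. (#131, #133 stay — for-cause denied.)
Filling seats in venire order through position 6: #131, #132, #133, #134, #135, #136.
So seat 6 is #136.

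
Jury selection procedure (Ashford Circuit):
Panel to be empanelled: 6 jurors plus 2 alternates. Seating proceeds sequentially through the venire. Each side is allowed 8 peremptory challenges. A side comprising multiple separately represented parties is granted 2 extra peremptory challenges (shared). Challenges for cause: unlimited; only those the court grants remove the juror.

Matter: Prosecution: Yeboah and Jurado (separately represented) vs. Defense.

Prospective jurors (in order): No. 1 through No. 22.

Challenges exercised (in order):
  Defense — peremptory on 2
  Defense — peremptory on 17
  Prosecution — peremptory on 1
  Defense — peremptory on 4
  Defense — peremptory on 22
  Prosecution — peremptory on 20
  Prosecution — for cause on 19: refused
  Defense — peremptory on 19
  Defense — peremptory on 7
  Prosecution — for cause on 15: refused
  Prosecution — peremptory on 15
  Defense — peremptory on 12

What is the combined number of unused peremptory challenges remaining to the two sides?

8

Prosecution allotment: 8 base + 2 multi-party = 10. Defense allotment: 8.
Prosecution peremptories used: #1, #20, #15 — 3 (for-cause on #19, #15 don't count).
Defense peremptories used: #2, #17, #4, #22, #19, #7, #12 — 7.
Remaining: (10 − 3) + (8 − 7) = 8.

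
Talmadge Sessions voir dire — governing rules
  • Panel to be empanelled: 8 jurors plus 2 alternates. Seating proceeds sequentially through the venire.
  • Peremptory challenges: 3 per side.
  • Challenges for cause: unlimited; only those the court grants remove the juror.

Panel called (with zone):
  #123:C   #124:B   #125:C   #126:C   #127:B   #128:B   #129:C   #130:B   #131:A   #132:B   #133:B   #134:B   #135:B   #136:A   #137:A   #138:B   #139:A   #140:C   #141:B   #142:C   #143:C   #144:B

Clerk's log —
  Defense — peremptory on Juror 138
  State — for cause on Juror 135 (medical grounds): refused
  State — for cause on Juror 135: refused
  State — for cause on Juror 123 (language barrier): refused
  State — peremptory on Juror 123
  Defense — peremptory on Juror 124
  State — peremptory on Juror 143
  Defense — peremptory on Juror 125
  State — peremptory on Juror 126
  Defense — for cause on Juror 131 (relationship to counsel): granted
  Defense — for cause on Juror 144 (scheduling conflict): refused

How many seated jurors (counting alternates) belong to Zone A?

2

Removed: #123, #124, #125, #126, #131, #138, #143.
Seated (10 incl. alternates): #127, #128, #129, #130, #132, #133, #134, #135, #136, #137.
Of those, in Zone A: #136, #137 → 2.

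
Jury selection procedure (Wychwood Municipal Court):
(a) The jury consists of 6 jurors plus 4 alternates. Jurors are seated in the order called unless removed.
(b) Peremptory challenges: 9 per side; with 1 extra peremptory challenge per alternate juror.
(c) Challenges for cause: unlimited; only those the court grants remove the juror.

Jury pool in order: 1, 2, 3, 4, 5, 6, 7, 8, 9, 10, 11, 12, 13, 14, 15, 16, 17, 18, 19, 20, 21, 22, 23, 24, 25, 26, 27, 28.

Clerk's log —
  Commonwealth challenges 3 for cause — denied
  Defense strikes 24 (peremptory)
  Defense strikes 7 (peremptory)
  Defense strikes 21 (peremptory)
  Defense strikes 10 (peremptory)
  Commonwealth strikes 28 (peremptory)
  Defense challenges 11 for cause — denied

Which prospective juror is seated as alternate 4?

12

Removed: #7, #10, #21, #24, #28. (#3, #11 stay — for-cause denied.)
Seating in order: seats 1–6 → #1, #2, #3, #4, #5, #6; alternates → #8, #9, #11, #12.
So alternate 4 is #12.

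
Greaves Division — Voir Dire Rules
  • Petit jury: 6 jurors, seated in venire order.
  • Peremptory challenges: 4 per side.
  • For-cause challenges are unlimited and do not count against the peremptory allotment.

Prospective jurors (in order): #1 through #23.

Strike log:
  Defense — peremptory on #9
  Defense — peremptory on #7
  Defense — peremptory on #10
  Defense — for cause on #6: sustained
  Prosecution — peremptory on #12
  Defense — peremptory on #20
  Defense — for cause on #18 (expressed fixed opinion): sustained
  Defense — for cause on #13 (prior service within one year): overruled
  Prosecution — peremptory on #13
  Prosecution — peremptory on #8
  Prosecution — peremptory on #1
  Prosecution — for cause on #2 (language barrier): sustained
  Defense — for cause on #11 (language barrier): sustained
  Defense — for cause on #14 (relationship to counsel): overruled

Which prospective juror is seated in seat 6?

Removed: #1, #2, #6, #7, #8, #9, #10, #11, #12, #13, #18, #20. (#14 stays — for-cause denied.)
Seating in order: seats 1–6 → #3, #4, #5, #14, #15, #16.
So seat 6 is #16.

16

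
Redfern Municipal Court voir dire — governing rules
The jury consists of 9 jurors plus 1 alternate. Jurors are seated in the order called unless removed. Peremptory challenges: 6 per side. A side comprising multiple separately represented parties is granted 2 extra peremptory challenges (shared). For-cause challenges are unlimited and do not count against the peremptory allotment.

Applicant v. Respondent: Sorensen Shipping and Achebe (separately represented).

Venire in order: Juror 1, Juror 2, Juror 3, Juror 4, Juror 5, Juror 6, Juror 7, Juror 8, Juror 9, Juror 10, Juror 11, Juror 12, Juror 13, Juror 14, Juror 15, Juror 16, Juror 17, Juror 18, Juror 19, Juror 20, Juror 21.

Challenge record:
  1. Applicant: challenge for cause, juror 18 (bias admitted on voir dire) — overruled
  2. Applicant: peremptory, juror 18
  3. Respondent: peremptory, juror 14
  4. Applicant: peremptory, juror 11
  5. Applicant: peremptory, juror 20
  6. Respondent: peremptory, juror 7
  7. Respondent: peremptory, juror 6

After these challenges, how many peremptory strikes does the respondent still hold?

Respondent allotment: 6 base + 2 multi-party = 8.
Respondent peremptories used: #14, #7, #6 — 3.
Remaining: 8 − 3 = 5.

5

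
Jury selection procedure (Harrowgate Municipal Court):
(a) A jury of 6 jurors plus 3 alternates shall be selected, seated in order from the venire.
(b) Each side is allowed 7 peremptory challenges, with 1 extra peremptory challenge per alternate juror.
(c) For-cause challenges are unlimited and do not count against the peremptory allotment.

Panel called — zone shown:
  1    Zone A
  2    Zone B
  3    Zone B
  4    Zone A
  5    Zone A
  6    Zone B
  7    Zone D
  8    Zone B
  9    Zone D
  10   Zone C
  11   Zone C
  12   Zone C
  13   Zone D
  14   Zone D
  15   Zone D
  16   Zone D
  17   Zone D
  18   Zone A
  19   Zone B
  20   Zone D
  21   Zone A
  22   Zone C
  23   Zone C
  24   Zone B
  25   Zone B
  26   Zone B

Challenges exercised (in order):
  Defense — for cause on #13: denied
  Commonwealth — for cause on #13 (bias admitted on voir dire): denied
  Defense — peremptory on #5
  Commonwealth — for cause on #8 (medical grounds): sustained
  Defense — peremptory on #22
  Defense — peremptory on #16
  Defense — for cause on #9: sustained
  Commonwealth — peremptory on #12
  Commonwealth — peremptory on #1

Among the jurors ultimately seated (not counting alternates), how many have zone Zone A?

1

Removed: #1, #5, #8, #9, #12, #16, #22.
Seated jurors 1–6: #2, #3, #4, #6, #7, #10 (alternates #11, #13, #14 not counted).
Of those, in Zone A: #4 → 1.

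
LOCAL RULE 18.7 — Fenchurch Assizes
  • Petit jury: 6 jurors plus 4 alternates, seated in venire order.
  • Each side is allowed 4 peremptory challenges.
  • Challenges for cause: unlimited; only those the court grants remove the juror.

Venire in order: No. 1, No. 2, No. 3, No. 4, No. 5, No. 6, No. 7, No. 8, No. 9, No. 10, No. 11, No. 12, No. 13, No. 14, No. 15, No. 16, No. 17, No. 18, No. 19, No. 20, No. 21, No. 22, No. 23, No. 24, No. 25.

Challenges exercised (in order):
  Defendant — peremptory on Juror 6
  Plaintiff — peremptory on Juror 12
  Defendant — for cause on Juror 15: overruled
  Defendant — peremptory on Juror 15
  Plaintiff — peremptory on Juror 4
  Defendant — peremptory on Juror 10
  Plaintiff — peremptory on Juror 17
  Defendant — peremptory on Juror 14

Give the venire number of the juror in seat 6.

8

Removed: #4, #6, #10, #12, #14, #15, #17.
Filling seats in venire order through position 6: #1, #2, #3, #5, #7, #8.
So seat 6 is #8.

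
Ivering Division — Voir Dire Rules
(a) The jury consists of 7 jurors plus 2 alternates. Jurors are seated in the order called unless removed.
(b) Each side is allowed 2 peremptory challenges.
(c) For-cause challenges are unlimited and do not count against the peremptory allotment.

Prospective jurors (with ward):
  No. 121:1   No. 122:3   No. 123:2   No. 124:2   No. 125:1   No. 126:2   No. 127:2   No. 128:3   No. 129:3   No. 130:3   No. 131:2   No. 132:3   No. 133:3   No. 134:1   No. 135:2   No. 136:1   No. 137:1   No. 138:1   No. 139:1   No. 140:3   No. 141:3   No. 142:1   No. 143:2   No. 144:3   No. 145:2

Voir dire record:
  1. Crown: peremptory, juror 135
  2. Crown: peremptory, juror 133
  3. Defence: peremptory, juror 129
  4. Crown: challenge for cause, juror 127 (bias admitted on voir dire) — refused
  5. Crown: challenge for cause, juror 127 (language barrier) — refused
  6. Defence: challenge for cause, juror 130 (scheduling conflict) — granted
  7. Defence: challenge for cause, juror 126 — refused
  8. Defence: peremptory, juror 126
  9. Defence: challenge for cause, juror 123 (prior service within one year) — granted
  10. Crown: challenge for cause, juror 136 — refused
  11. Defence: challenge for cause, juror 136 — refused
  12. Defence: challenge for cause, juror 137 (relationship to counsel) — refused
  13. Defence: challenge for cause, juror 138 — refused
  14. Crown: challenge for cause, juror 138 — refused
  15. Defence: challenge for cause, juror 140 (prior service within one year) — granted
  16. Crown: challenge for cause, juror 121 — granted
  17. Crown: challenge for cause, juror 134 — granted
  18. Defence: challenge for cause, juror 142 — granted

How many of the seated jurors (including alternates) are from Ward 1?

3

Removed: #121, #123, #126, #129, #130, #133, #134, #135, #140, #142.
Seated (9 incl. alternates): #122, #124, #125, #127, #128, #131, #132, #136, #137.
Of those, in Ward 1: #125, #136, #137 → 3.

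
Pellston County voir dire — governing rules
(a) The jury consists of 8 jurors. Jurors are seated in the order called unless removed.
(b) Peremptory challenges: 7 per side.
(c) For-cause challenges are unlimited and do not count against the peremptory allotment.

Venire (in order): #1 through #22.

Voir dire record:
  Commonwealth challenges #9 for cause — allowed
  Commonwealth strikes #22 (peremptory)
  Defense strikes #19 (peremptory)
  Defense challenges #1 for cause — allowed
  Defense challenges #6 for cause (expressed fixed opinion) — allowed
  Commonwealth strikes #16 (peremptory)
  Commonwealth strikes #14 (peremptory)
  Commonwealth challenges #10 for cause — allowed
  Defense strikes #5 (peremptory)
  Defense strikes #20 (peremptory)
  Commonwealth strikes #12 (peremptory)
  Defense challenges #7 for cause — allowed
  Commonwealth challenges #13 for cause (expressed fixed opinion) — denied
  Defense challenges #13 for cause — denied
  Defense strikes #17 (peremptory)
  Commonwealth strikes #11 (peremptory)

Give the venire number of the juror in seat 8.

21

Removed: #1, #5, #6, #7, #9, #10, #11, #12, #14, #16, #17, #19, #20, #22. (#13 stays — for-cause denied.)
Seating in order: seats 1–8 → #2, #3, #4, #8, #13, #15, #18, #21.
So seat 8 is #21.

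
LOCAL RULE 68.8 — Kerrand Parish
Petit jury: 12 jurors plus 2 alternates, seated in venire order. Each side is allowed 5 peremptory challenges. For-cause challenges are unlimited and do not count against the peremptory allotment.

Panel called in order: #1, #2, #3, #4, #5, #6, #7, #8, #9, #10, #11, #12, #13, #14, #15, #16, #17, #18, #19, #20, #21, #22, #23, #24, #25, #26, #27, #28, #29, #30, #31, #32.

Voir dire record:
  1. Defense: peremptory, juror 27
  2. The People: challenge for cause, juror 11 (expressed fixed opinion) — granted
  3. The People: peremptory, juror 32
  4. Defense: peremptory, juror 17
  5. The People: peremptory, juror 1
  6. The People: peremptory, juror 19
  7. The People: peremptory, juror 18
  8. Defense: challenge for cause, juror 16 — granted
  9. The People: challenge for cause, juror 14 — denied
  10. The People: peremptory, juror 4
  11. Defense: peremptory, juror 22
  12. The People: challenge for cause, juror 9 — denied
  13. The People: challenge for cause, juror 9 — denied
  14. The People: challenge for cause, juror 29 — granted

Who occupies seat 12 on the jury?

Removed: #1, #4, #11, #16, #17, #18, #19, #22, #27, #29, #32. (#9, #14 stay — for-cause denied.)
Seating in order: seats 1–12 → #2, #3, #5, #6, #7, #8, #9, #10, #12, #13, #14, #15; alternates → #20, #21.
So seat 12 is #15.

15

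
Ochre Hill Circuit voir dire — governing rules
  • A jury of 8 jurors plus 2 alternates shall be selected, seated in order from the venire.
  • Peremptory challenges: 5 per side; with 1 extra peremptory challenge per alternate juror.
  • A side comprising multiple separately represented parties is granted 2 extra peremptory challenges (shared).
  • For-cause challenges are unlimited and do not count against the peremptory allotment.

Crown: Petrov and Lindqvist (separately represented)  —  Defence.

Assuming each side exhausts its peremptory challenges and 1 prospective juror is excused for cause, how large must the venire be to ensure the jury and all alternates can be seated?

27

Seats to fill: 8 + 2 alternates = 10.
Peremptories — Crown: 5 + 1×2 + 2 = 9; Defence: 5 + 1×2 = 7; total 16.
For-cause removals: 1.
Minimum venire: 10 + 16 + 1 = 27.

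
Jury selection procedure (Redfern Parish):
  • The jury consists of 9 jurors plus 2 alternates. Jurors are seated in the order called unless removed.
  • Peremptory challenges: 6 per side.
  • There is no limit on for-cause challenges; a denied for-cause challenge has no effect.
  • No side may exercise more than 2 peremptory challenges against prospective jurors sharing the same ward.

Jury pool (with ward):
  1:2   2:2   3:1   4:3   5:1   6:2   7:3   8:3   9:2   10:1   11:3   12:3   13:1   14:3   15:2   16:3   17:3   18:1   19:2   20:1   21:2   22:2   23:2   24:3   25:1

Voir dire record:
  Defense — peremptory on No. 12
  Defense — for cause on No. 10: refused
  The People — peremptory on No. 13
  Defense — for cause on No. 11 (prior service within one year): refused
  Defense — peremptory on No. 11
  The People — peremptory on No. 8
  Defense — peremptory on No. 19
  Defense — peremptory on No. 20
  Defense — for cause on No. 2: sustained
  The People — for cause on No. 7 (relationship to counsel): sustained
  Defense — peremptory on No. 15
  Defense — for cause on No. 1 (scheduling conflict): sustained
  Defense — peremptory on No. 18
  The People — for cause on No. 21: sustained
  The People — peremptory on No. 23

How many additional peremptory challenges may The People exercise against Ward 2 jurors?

1

The People peremptories so far: #13, #8, #23 — 3 of 6 used, 3 left overall.
Against Ward 2: #23 — 1 used; per-ward cap 2 leaves 1.
Binding limit: min(3, 1) = 1.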